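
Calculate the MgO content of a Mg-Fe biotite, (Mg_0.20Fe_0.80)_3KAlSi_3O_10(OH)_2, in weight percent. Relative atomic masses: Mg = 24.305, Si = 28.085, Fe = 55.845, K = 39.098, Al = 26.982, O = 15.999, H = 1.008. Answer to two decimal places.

Formula mass = 492.950 g/mol.
0.60 Mg → 0.6000 mol MgO per formula unit; M(MgO) = 40.304, so MgO mass = 24.182 g.
24.182/492.950 × 100 = 4.91 wt%.

4.91 wt%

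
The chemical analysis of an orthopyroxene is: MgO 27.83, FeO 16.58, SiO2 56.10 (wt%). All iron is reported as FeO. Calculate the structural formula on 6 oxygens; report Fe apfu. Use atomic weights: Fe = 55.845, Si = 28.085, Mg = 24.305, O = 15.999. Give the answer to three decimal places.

MgO: 27.83/40.304 = 0.69050 mol → 0.69050 mol Mg, 0.69050 mol O.
FeO: 16.58/71.844 = 0.23078 mol → 0.23078 mol Fe, 0.23078 mol O.
SiO2: 56.10/60.083 = 0.93371 mol → 0.93371 mol Si, 1.86742 mol O.
Total oxygen = 2.78870 mol. Normalization factor = 6/2.78870 = 2.15154.
Fe per 6 O = 0.23078 × 2.15154 = 0.497.

0.497 Fe apfu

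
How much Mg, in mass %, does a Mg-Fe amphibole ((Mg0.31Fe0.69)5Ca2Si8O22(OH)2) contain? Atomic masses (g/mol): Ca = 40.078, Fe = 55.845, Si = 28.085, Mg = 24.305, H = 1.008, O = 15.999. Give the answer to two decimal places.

M((Mg0.31Fe0.69)5Ca2Si8O22(OH)2) = 921.166 g/mol.
Mg contributes 1.55 × 24.305 = 37.673 g per mole.
37.673/921.166 = 0.0409 → 4.09%.

4.09 mass %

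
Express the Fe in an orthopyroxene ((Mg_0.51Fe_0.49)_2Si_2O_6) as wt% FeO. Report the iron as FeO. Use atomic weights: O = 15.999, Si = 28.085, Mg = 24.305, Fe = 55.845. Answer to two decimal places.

Molar mass of (Mg_0.51Fe_0.49)_2Si_2O_6 = 1.02·24.305 + 0.98·55.845 + 2·28.085 + 6·15.999 = 231.683 g/mol.
Each formula unit contains 0.98 Fe, equivalent to 0.98/1 = 0.9800 mol FeO.
M(FeO) = 1×55.845 + 1×15.999 = 71.844 g/mol.
Mass of FeO per formula unit = 0.9800 × 71.844 = 70.407 g.
FeO wt% = 70.407 / 231.683 × 100 = 30.39%.

30.39 wt%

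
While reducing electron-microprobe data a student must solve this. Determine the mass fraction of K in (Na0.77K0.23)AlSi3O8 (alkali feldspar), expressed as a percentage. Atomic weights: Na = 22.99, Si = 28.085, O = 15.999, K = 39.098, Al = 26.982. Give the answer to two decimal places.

M((Na0.77K0.23)AlSi3O8) = 265.924 g/mol.
K contributes 0.23 × 39.098 = 8.993 g per mole.
8.993/265.924 = 0.0338 → 3.38%.

3.38 weight percent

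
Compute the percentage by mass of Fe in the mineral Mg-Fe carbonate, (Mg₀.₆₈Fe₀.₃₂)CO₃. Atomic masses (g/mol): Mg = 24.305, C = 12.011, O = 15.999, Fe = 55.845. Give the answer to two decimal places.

Formula mass = 0.68×24.305 + 0.32×55.845 + 1×12.011 + 3×15.999 = 94.406 g/mol, of which 17.870 g is Fe.
So Fe makes up 17.870/94.406 = 0.1893 of the mass, i.e. 18.93%.

18.93 mass %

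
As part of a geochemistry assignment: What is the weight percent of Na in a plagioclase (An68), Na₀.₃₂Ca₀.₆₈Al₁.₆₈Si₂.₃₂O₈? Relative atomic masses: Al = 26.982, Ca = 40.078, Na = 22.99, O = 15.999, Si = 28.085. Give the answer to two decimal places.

2.69 wt%

M(Na₀.₃₂Ca₀.₆₈Al₁.₆₈Si₂.₃₂O₈) = 273.089 g/mol.
Na contributes 0.32 × 22.99 = 7.357 g per mole.
7.357/273.089 = 0.0269 → 2.69%.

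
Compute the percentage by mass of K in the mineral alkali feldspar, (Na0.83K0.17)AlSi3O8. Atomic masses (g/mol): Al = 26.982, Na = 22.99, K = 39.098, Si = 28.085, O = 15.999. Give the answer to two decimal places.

Molar mass of (Na0.83K0.17)AlSi3O8: 0.83*22.99 + 0.17*39.098 + 1*26.982 + 3*28.085 + 8*15.999 = 264.957 g/mol.
Mass of K per formula unit: 0.17 × 39.098 = 6.647 g.
Weight fraction K = 6.647 / 264.957 = 0.0251.

2.51 mass %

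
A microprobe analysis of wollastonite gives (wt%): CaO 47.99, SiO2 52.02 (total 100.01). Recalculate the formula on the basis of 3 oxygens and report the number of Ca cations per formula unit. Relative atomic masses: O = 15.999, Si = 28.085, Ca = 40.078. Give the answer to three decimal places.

0.992 Ca apfu

CaO (M=56.077): mol = 0.85579; Ca = 0.85579, O = 0.85579.
SiO2 (M=60.083): mol = 0.86580; Si = 0.86580, O = 1.73160.
ΣO = 2.58739; factor = 3/ΣO = 1.15947.
Ca apfu = 0.85579 × 1.15947 = 0.992.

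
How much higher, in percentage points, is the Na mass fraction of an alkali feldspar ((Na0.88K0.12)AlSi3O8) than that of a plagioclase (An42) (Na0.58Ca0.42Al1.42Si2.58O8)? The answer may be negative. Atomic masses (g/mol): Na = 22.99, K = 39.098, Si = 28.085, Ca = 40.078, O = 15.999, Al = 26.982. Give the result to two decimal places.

M((Na0.88K0.12)AlSi3O8) = 264.152 g/mol, so wt% Na = 20.231/264.152 × 100 = 7.66%.
M(Na0.58Ca0.42Al1.42Si2.58O8) = 268.933 g/mol, so wt% Na = 13.334/268.933 × 100 = 4.96%.
7.66 − 4.96 = 2.70 pp.

2.70 percentage points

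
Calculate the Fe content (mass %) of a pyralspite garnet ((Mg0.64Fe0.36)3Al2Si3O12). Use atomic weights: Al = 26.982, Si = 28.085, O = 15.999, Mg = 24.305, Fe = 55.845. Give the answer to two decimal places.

13.80 mass %

M((Mg0.64Fe0.36)3Al2Si3O12) = 437.185 g/mol.
Fe contributes 1.08 × 55.845 = 60.313 g per mole.
60.313/437.185 = 0.1380 → 13.80%.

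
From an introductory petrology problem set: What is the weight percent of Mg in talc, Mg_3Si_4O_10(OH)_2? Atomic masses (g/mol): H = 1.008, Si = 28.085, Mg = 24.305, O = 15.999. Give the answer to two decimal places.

Molar mass of Mg_3Si_4O_10(OH)_2: 3×24.305 + 4×28.085 + 12×15.999 + 2×1.008 = 379.259 g/mol.
Mass of Mg per formula unit: 3 × 24.305 = 72.915 g.
Weight fraction Mg = 72.915 / 379.259 = 0.1923.

19.23 weight percent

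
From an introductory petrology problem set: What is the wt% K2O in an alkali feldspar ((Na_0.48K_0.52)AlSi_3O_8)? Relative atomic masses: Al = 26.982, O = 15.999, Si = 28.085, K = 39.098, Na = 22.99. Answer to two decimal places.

9.05 wt%

Formula mass = 270.595 g/mol.
0.52 K → 0.2600 mol K2O per formula unit; M(K2O) = 94.195, so K2O mass = 24.491 g.
24.491/270.595 × 100 = 9.05 wt%.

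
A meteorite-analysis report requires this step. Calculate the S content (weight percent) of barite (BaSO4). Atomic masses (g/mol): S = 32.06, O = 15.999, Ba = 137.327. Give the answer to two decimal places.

M(BaSO4) = 233.383 g/mol.
S contributes 1 × 32.06 = 32.060 g per mole.
32.060/233.383 = 0.1374 → 13.74%.

13.74 weight percent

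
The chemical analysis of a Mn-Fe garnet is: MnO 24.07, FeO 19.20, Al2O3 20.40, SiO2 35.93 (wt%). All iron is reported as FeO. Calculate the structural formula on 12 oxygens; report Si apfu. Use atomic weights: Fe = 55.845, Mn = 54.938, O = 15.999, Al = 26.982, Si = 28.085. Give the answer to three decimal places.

2.987 Si apfu

MnO: 24.07/70.937 = 0.33932 mol → 0.33932 mol Mn, 0.33932 mol O.
FeO: 19.20/71.844 = 0.26725 mol → 0.26725 mol Fe, 0.26725 mol O.
Al2O3: 20.40/101.961 = 0.20008 mol → 0.40016 mol Al, 0.60024 mol O.
SiO2: 35.93/60.083 = 0.59801 mol → 0.59801 mol Si, 1.19602 mol O.
Total oxygen = 2.40283 mol. Normalization factor = 12/2.40283 = 4.99411.
Si per 12 O = 0.59801 × 4.99411 = 2.987.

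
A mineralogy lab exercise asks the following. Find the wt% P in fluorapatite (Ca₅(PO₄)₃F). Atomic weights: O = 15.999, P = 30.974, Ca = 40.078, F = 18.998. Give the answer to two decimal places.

18.43 wt%

Formula mass = 5*40.078 + 3*30.974 + 12*15.999 + 1*18.998 = 504.298 g/mol, of which 92.922 g is P.
So P makes up 92.922/504.298 = 0.1843 of the mass, i.e. 18.43%.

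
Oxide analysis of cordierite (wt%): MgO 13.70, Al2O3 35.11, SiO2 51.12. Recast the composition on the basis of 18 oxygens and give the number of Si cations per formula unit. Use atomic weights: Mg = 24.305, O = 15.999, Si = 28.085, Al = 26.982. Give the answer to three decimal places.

4.981 Si apfu

MgO: 13.70/40.304 = 0.33992 mol → 0.33992 mol Mg, 0.33992 mol O.
Al2O3: 35.11/101.961 = 0.34435 mol → 0.68870 mol Al, 1.03305 mol O.
SiO2: 51.12/60.083 = 0.85082 mol → 0.85082 mol Si, 1.70164 mol O.
Total oxygen = 3.07461 mol. Normalization factor = 18/3.07461 = 5.85440.
Si per 18 O = 0.85082 × 5.85440 = 4.981.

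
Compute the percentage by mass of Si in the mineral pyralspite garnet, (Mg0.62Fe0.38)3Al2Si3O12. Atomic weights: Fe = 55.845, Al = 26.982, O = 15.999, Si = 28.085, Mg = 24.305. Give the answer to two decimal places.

19.19 mass %

Formula mass = 1.86·24.305 + 1.14·55.845 + 2·26.982 + 3·28.085 + 12·15.999 = 439.078 g/mol, of which 84.255 g is Si.
So Si makes up 84.255/439.078 = 0.1919 of the mass, i.e. 19.19%.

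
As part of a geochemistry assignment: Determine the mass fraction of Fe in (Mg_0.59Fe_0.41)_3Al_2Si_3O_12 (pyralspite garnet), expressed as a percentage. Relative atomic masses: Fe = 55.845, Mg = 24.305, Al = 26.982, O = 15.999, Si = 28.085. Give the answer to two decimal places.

15.54 weight percent

M((Mg_0.59Fe_0.41)_3Al_2Si_3O_12) = 441.916 g/mol.
Fe contributes 1.23 × 55.845 = 68.689 g per mole.
68.689/441.916 = 0.1554 → 15.54%.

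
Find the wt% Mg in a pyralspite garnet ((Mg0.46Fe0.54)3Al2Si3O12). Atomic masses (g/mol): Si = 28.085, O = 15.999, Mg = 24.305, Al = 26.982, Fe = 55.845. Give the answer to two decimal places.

M((Mg0.46Fe0.54)3Al2Si3O12) = 454.217 g/mol.
Mg contributes 1.38 × 24.305 = 33.541 g per mole.
33.541/454.217 = 0.0738 → 7.38%.

7.38 wt%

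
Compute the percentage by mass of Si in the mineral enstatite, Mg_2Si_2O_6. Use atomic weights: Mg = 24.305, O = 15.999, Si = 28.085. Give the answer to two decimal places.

Formula mass = 2×24.305 + 2×28.085 + 6×15.999 = 200.774 g/mol, of which 56.170 g is Si.
So Si makes up 56.170/200.774 = 0.2798 of the mass, i.e. 27.98%.

27.98 mass %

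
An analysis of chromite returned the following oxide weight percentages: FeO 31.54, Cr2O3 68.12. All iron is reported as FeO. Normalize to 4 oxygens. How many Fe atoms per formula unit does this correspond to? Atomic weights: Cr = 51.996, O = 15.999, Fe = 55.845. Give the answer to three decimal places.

FeO (M=71.844): mol = 0.43901; Fe = 0.43901, O = 0.43901.
Cr2O3 (M=151.989): mol = 0.44819; Cr = 0.89638, O = 1.34457.
ΣO = 1.78358; factor = 4/ΣO = 2.24268.
Fe apfu = 0.43901 × 2.24268 = 0.985.

0.985 Fe apfu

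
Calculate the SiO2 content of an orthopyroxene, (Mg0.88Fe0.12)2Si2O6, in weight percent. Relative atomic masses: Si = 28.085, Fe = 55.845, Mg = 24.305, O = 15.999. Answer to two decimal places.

M((Mg0.88Fe0.12)2Si2O6) = 208.344 g/mol; M(SiO2) = 60.083 g/mol.
Moles SiO2 per formula unit = 2 Si ÷ 1 = 2.0000.
SiO2 fraction = (2.0000 × 60.083) / 208.344 = 120.166/208.344 = 0.5768.

57.68 wt%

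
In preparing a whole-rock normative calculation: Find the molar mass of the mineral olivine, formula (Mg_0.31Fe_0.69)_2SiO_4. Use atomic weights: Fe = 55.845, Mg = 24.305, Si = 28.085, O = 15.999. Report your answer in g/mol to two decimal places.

Mg: 0.62 × 24.305 = 15.0691
Fe: 1.38 × 55.845 = 77.0661
Si: 1 × 28.085 = 28.0850
O: 4 × 15.999 = 63.9960
Summing the contributions gives the formula mass.

184.22 g/mol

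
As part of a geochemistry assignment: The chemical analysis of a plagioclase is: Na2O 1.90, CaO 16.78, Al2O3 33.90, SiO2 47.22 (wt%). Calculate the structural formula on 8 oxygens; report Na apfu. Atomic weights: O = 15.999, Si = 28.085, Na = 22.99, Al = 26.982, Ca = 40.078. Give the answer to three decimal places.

0.169 Na apfu

Na2O: 1.90/61.979 = 0.03066 mol → 0.06132 mol Na, 0.03066 mol O.
CaO: 16.78/56.077 = 0.29923 mol → 0.29923 mol Ca, 0.29923 mol O.
Al2O3: 33.90/101.961 = 0.33248 mol → 0.66496 mol Al, 0.99744 mol O.
SiO2: 47.22/60.083 = 0.78591 mol → 0.78591 mol Si, 1.57182 mol O.
Total oxygen = 2.89915 mol. Normalization factor = 8/2.89915 = 2.75943.
Na per 8 O = 0.06132 × 2.75943 = 0.169.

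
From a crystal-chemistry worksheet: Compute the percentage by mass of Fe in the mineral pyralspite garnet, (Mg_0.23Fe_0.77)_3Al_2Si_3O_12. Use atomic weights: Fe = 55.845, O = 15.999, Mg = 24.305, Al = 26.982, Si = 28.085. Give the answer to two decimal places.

Formula mass = 0.69·24.305 + 2.31·55.845 + 2·26.982 + 3·28.085 + 12·15.999 = 475.979 g/mol, of which 129.002 g is Fe.
So Fe makes up 129.002/475.979 = 0.2710 of the mass, i.e. 27.10%.

27.10 mass %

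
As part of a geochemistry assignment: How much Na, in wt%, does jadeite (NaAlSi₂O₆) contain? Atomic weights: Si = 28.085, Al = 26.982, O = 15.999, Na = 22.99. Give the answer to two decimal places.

11.37 wt%

M(NaAlSi₂O₆) = 202.136 g/mol.
Na contributes 1 × 22.99 = 22.990 g per mole.
22.990/202.136 = 0.1137 → 11.37%.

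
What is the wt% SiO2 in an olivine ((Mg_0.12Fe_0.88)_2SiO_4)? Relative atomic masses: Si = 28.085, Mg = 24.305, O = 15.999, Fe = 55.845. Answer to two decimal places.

30.62 wt%

Molar mass of (Mg_0.12Fe_0.88)_2SiO_4 = 0.24·24.305 + 1.76·55.845 + 1·28.085 + 4·15.999 = 196.201 g/mol.
Each formula unit contains 1 Si, equivalent to 1/1 = 1.0000 mol SiO2.
M(SiO2) = 1×28.085 + 2×15.999 = 60.083 g/mol.
Mass of SiO2 per formula unit = 1.0000 × 60.083 = 60.083 g.
SiO2 wt% = 60.083 / 196.201 × 100 = 30.62%.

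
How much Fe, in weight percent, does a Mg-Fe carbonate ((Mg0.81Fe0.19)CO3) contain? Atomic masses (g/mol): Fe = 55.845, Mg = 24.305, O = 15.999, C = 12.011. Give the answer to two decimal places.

M((Mg0.81Fe0.19)CO3) = 90.306 g/mol.
Fe contributes 0.19 × 55.845 = 10.611 g per mole.
10.611/90.306 = 0.1175 → 11.75%.

11.75 weight percent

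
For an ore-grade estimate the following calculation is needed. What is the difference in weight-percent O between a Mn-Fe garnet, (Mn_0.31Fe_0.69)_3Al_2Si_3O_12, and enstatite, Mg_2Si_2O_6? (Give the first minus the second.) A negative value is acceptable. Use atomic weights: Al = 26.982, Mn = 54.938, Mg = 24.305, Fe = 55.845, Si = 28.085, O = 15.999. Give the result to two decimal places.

First mineral: 191.988 g O in 496.898 g formula = 38.64 wt% O.
Second mineral: 95.994 g O in 200.774 g formula = 47.81 wt% O.
38.64% − 47.81% gives a difference of -9.17 percentage points.

-9.17 percentage points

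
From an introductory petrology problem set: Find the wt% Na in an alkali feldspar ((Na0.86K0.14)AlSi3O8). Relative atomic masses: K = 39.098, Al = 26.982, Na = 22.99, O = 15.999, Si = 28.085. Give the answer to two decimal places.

Molar mass of (Na0.86K0.14)AlSi3O8: 0.86*22.99 + 0.14*39.098 + 1*26.982 + 3*28.085 + 8*15.999 = 264.474 g/mol.
Mass of Na per formula unit: 0.86 × 22.99 = 19.771 g.
Weight fraction Na = 19.771 / 264.474 = 0.0748.

7.48 mass %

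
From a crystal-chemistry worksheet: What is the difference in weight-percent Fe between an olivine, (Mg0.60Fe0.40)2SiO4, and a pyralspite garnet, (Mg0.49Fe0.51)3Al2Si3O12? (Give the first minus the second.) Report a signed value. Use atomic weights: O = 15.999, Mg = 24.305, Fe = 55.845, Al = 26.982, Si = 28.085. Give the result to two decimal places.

8.00 percentage points

Fe in (Mg0.60Fe0.40)2SiO4: molar mass 165.923 g/mol; 0.80×55.845 = 44.676 g → 26.93 wt%.
Fe in (Mg0.49Fe0.51)3Al2Si3O12: molar mass 451.378 g/mol; 1.53×55.845 = 85.443 g → 18.93 wt%.
Difference = 26.93 − 18.93 = 8.00 percentage points.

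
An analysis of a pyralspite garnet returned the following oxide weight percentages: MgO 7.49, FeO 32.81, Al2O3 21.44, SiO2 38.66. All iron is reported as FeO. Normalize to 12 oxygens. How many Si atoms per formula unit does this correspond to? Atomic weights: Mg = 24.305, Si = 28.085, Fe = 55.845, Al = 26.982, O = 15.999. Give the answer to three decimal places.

3.016 Si apfu

7.49 wt% MgO ÷ 40.304 g/mol = 0.18584 mol, giving 0.18584 Mg and 0.18584 O.
32.81 wt% FeO ÷ 71.844 g/mol = 0.45668 mol, giving 0.45668 Fe and 0.45668 O.
21.44 wt% Al2O3 ÷ 101.961 g/mol = 0.21028 mol, giving 0.42056 Al and 0.63084 O.
38.66 wt% SiO2 ÷ 60.083 g/mol = 0.64344 mol, giving 0.64344 Si and 1.28688 O.
Oxygen sums to 2.56024; scaling by 12/2.56024 = 4.68706 puts the formula on 12 O.
Si: 0.64344 × 4.68706 = 3.016 atoms per formula unit.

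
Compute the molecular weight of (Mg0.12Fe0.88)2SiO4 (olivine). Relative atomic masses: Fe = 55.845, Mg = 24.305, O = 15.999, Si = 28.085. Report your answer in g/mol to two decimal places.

196.20 g/mol

The formula mass is the sum 0.24×24.305 + 1.76×55.845 + 1×28.085 + 4×15.999.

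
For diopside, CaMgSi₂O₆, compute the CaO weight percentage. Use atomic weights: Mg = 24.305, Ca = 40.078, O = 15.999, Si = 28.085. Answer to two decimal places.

Molar mass of CaMgSi₂O₆ = 1·40.078 + 1·24.305 + 2·28.085 + 6·15.999 = 216.547 g/mol.
Each formula unit contains 1 Ca, equivalent to 1/1 = 1.0000 mol CaO.
M(CaO) = 1×40.078 + 1×15.999 = 56.077 g/mol.
Mass of CaO per formula unit = 1.0000 × 56.077 = 56.077 g.
CaO wt% = 56.077 / 216.547 × 100 = 25.90%.

25.90 wt%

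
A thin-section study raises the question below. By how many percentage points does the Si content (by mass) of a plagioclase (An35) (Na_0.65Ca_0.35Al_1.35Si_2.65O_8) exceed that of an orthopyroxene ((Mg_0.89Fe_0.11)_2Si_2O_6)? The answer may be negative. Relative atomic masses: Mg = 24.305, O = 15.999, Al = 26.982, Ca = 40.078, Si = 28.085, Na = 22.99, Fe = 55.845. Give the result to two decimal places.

M(Na_0.65Ca_0.35Al_1.35Si_2.65O_8) = 267.814 g/mol, so wt% Si = 74.425/267.814 × 100 = 27.79%.
M((Mg_0.89Fe_0.11)_2Si_2O_6) = 207.713 g/mol, so wt% Si = 56.170/207.713 × 100 = 27.04%.
27.79 − 27.04 = 0.75 pp.

0.75 percentage points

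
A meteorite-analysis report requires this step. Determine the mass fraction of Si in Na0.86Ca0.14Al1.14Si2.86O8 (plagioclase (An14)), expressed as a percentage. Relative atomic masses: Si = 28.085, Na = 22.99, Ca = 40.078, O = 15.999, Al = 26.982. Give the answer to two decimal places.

30.37 mass %

Molar mass of Na0.86Ca0.14Al1.14Si2.86O8: 0.86×22.99 + 0.14×40.078 + 1.14×26.982 + 2.86×28.085 + 8×15.999 = 264.457 g/mol.
Mass of Si per formula unit: 2.86 × 28.085 = 80.323 g.
Weight fraction Si = 80.323 / 264.457 = 0.3037.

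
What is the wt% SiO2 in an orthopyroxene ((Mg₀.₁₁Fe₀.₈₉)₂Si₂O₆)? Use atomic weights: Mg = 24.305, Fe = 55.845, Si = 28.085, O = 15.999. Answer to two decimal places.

46.77 wt%

M((Mg₀.₁₁Fe₀.₈₉)₂Si₂O₆) = 256.915 g/mol; M(SiO2) = 60.083 g/mol.
Moles SiO2 per formula unit = 2 Si ÷ 1 = 2.0000.
SiO2 fraction = (2.0000 × 60.083) / 256.915 = 120.166/256.915 = 0.4677.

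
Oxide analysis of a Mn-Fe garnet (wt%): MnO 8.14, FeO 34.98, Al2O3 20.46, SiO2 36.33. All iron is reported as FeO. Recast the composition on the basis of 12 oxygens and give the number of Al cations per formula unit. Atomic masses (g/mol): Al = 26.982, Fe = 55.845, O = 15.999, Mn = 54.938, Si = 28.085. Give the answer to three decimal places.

1.996 Al apfu

MnO (M=70.937): mol = 0.11475; Mn = 0.11475, O = 0.11475.
FeO (M=71.844): mol = 0.48689; Fe = 0.48689, O = 0.48689.
Al2O3 (M=101.961): mol = 0.20066; Al = 0.40132, O = 0.60198.
SiO2 (M=60.083): mol = 0.60466; Si = 0.60466, O = 1.20932.
ΣO = 2.41294; factor = 12/ΣO = 4.97319.
Al apfu = 0.40132 × 4.97319 = 1.996.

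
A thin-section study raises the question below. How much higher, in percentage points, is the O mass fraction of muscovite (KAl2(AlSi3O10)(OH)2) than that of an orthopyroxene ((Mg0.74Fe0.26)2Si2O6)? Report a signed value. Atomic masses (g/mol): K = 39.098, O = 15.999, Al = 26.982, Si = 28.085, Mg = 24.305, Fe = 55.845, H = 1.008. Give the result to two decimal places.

4.00 percentage points

M(KAl2(AlSi3O10)(OH)2) = 398.303 g/mol, so wt% O = 191.988/398.303 × 100 = 48.20%.
M((Mg0.74Fe0.26)2Si2O6) = 217.175 g/mol, so wt% O = 95.994/217.175 × 100 = 44.20%.
48.20 − 44.20 = 4.00 pp.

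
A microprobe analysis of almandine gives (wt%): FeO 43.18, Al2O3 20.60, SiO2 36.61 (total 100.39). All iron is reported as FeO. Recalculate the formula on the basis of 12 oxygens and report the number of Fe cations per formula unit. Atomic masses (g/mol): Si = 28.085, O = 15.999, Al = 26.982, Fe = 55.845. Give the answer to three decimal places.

2.973 Fe apfu

FeO: 43.18/71.844 = 0.60102 mol → 0.60102 mol Fe, 0.60102 mol O.
Al2O3: 20.60/101.961 = 0.20204 mol → 0.40408 mol Al, 0.60612 mol O.
SiO2: 36.61/60.083 = 0.60932 mol → 0.60932 mol Si, 1.21864 mol O.
Total oxygen = 2.42578 mol. Normalization factor = 12/2.42578 = 4.94686.
Fe per 12 O = 0.60102 × 4.94686 = 2.973.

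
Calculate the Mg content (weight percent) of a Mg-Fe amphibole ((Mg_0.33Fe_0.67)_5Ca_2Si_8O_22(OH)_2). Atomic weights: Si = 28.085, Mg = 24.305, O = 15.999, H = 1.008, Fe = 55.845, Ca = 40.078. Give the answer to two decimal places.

Formula mass = 1.65*24.305 + 3.35*55.845 + 2*40.078 + 8*28.085 + 24*15.999 + 2*1.008 = 918.012 g/mol, of which 40.103 g is Mg.
So Mg makes up 40.103/918.012 = 0.0437 of the mass, i.e. 4.37%.

4.37 weight percent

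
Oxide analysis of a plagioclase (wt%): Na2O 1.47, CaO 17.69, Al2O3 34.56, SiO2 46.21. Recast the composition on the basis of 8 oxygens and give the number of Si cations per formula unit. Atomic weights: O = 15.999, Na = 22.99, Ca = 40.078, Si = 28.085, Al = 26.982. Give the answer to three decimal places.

2.126 Si apfu

Na2O: 1.47/61.979 = 0.02372 mol → 0.04744 mol Na, 0.02372 mol O.
CaO: 17.69/56.077 = 0.31546 mol → 0.31546 mol Ca, 0.31546 mol O.
Al2O3: 34.56/101.961 = 0.33895 mol → 0.67790 mol Al, 1.01685 mol O.
SiO2: 46.21/60.083 = 0.76910 mol → 0.76910 mol Si, 1.53820 mol O.
Total oxygen = 2.89423 mol. Normalization factor = 8/2.89423 = 2.76412.
Si per 8 O = 0.76910 × 2.76412 = 2.126.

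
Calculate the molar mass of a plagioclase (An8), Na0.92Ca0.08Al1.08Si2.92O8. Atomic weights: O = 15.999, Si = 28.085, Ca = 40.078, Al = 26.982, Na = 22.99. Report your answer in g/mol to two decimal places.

263.50 g/mol

M = 0.92·22.99 + 0.08·40.078 + 1.08·26.982 + 2.92·28.085 + 8·15.999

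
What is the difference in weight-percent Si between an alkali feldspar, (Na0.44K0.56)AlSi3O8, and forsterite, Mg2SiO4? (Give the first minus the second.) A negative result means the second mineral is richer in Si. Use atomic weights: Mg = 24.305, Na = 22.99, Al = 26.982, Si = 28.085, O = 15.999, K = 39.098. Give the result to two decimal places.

11.10 percentage points

Si in (Na0.44K0.56)AlSi3O8: molar mass 271.239 g/mol; 3×28.085 = 84.255 g → 31.06 wt%.
Si in Mg2SiO4: molar mass 140.691 g/mol; 1×28.085 = 28.085 g → 19.96 wt%.
Difference = 31.06 − 19.96 = 11.10 percentage points.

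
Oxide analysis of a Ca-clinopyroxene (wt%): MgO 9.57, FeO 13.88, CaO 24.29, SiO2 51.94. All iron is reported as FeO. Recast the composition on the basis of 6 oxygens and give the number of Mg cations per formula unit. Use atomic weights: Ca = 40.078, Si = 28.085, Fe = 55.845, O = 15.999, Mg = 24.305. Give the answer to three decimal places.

0.549 Mg apfu

MgO (M=40.304): mol = 0.23745; Mg = 0.23745, O = 0.23745.
FeO (M=71.844): mol = 0.19320; Fe = 0.19320, O = 0.19320.
CaO (M=56.077): mol = 0.43315; Ca = 0.43315, O = 0.43315.
SiO2 (M=60.083): mol = 0.86447; Si = 0.86447, O = 1.72894.
ΣO = 2.59274; factor = 6/ΣO = 2.31415.
Mg apfu = 0.23745 × 2.31415 = 0.549.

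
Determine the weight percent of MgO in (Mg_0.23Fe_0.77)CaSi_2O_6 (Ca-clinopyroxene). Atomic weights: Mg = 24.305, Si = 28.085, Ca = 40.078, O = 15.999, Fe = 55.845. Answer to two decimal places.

3.85 wt%

Formula mass = 240.833 g/mol.
0.23 Mg → 0.2300 mol MgO per formula unit; M(MgO) = 40.304, so MgO mass = 9.270 g.
9.270/240.833 × 100 = 3.85 wt%.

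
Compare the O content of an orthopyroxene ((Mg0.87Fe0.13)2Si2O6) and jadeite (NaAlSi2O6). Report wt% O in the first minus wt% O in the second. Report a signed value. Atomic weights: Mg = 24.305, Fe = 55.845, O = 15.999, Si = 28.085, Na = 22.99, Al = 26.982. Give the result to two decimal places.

First mineral: 95.994 g O in 208.974 g formula = 45.94 wt% O.
Second mineral: 95.994 g O in 202.136 g formula = 47.49 wt% O.
45.94% − 47.49% gives a difference of -1.55 percentage points.

-1.55 percentage points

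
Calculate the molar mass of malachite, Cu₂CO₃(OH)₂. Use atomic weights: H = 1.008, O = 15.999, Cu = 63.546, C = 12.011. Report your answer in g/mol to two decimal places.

M = 2×63.546 + 1×12.011 + 5×15.999 + 2×1.008

221.11 g/mol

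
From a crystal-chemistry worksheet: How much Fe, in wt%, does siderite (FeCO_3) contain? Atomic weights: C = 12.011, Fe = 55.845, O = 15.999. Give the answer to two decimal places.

48.20 wt%

M(FeCO_3) = 115.853 g/mol.
Fe contributes 1 × 55.845 = 55.845 g per mole.
55.845/115.853 = 0.4820 → 48.20%.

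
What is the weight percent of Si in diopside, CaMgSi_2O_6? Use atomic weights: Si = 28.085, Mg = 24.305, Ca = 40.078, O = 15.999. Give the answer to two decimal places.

Formula mass = 1×40.078 + 1×24.305 + 2×28.085 + 6×15.999 = 216.547 g/mol, of which 56.170 g is Si.
So Si makes up 56.170/216.547 = 0.2594 of the mass, i.e. 25.94%.

25.94 mass %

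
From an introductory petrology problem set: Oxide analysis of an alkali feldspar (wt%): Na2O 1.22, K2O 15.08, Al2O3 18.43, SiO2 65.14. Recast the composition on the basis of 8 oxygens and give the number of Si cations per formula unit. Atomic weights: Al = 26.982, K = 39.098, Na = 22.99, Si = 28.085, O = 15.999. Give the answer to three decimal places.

3.001 Si apfu

Na2O (M=61.979): mol = 0.01968; Na = 0.03936, O = 0.01968.
K2O (M=94.195): mol = 0.16009; K = 0.32018, O = 0.16009.
Al2O3 (M=101.961): mol = 0.18076; Al = 0.36152, O = 0.54228.
SiO2 (M=60.083): mol = 1.08417; Si = 1.08417, O = 2.16834.
ΣO = 2.89039; factor = 8/ΣO = 2.76779.
Si apfu = 1.08417 × 2.76779 = 3.001.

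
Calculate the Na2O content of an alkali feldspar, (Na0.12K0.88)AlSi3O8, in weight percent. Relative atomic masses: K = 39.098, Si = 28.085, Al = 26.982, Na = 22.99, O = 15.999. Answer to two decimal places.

1.35 wt%

M((Na0.12K0.88)AlSi3O8) = 276.394 g/mol; M(Na2O) = 61.979 g/mol.
Moles Na2O per formula unit = 0.12 Na ÷ 2 = 0.0600.
Na2O fraction = (0.0600 × 61.979) / 276.394 = 3.719/276.394 = 0.0135.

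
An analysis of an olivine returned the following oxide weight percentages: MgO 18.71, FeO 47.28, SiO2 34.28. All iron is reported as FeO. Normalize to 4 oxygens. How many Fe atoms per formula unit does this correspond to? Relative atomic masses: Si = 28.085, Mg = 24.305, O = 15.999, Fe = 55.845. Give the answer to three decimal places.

MgO: 18.71/40.304 = 0.46422 mol → 0.46422 mol Mg, 0.46422 mol O.
FeO: 47.28/71.844 = 0.65809 mol → 0.65809 mol Fe, 0.65809 mol O.
SiO2: 34.28/60.083 = 0.57054 mol → 0.57054 mol Si, 1.14108 mol O.
Total oxygen = 2.26339 mol. Normalization factor = 4/2.26339 = 1.76726.
Fe per 4 O = 0.65809 × 1.76726 = 1.163.

1.163 Fe apfu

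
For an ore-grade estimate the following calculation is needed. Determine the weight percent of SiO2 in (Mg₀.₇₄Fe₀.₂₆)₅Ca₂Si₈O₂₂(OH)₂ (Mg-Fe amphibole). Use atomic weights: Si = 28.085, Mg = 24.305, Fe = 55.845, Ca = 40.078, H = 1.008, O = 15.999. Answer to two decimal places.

56.33 wt%

M((Mg₀.₇₄Fe₀.₂₆)₅Ca₂Si₈O₂₂(OH)₂) = 853.355 g/mol; M(SiO2) = 60.083 g/mol.
Moles SiO2 per formula unit = 8 Si ÷ 1 = 8.0000.
SiO2 fraction = (8.0000 × 60.083) / 853.355 = 480.664/853.355 = 0.5633.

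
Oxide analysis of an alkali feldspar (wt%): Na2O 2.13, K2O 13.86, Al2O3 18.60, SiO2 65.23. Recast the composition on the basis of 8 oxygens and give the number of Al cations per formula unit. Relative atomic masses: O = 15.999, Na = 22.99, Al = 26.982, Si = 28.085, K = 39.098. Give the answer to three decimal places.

Na2O: 2.13/61.979 = 0.03437 mol → 0.06874 mol Na, 0.03437 mol O.
K2O: 13.86/94.195 = 0.14714 mol → 0.29428 mol K, 0.14714 mol O.
Al2O3: 18.60/101.961 = 0.18242 mol → 0.36484 mol Al, 0.54726 mol O.
SiO2: 65.23/60.083 = 1.08566 mol → 1.08566 mol Si, 2.17132 mol O.
Total oxygen = 2.90009 mol. Normalization factor = 8/2.90009 = 2.75854.
Al per 8 O = 0.36484 × 2.75854 = 1.006.

1.006 Al apfu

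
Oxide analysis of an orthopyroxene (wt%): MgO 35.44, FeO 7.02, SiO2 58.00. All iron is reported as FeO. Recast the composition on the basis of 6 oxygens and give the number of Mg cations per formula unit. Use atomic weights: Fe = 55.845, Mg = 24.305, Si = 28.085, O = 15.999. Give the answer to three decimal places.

35.44 wt% MgO ÷ 40.304 g/mol = 0.87932 mol, giving 0.87932 Mg and 0.87932 O.
7.02 wt% FeO ÷ 71.844 g/mol = 0.09771 mol, giving 0.09771 Fe and 0.09771 O.
58.00 wt% SiO2 ÷ 60.083 g/mol = 0.96533 mol, giving 0.96533 Si and 1.93066 O.
Oxygen sums to 2.90769; scaling by 6/2.90769 = 2.06349 puts the formula on 6 O.
Mg: 0.87932 × 2.06349 = 1.814 atoms per formula unit.

1.814 Mg apfu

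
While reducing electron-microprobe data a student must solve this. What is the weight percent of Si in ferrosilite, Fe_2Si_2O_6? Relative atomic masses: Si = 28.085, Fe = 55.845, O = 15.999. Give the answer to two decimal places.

M(Fe_2Si_2O_6) = 263.854 g/mol.
Si contributes 2 × 28.085 = 56.170 g per mole.
56.170/263.854 = 0.2129 → 21.29%.

21.29 weight percent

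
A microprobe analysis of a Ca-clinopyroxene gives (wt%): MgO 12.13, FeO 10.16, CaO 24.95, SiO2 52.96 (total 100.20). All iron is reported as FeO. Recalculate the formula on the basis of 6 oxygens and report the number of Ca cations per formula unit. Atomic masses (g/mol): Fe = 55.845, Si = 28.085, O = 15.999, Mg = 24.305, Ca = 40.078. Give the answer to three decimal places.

1.007 Ca apfu

12.13 wt% MgO ÷ 40.304 g/mol = 0.30096 mol, giving 0.30096 Mg and 0.30096 O.
10.16 wt% FeO ÷ 71.844 g/mol = 0.14142 mol, giving 0.14142 Fe and 0.14142 O.
24.95 wt% CaO ÷ 56.077 g/mol = 0.44492 mol, giving 0.44492 Ca and 0.44492 O.
52.96 wt% SiO2 ÷ 60.083 g/mol = 0.88145 mol, giving 0.88145 Si and 1.76290 O.
Oxygen sums to 2.65020; scaling by 6/2.65020 = 2.26398 puts the formula on 6 O.
Ca: 0.44492 × 2.26398 = 1.007 atoms per formula unit.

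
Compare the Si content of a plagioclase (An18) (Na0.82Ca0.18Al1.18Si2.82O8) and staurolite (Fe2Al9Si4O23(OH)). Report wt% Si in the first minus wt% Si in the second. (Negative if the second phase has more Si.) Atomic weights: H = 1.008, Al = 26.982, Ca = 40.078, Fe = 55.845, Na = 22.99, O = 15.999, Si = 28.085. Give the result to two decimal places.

M(Na0.82Ca0.18Al1.18Si2.82O8) = 265.096 g/mol, so wt% Si = 79.200/265.096 × 100 = 29.88%.
M(Fe2Al9Si4O23(OH)) = 851.852 g/mol, so wt% Si = 112.340/851.852 × 100 = 13.19%.
29.88 − 13.19 = 16.69 pp.

16.69 percentage points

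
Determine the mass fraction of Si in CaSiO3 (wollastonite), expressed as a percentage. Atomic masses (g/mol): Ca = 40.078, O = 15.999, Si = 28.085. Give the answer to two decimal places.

Molar mass of CaSiO3: 1×40.078 + 1×28.085 + 3×15.999 = 116.160 g/mol.
Mass of Si per formula unit: 1 × 28.085 = 28.085 g.
Weight fraction Si = 28.085 / 116.160 = 0.2418.

24.18 weight percent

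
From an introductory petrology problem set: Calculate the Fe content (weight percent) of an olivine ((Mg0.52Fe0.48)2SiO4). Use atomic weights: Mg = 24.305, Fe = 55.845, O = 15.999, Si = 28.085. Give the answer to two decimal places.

M((Mg0.52Fe0.48)2SiO4) = 170.969 g/mol.
Fe contributes 0.96 × 55.845 = 53.611 g per mole.
53.611/170.969 = 0.3136 → 31.36%.

31.36 weight percent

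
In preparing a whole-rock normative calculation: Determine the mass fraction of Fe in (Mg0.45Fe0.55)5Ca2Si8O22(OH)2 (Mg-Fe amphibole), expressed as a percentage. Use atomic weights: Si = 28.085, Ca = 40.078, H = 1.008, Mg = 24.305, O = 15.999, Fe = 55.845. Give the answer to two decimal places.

17.08 mass %

Molar mass of (Mg0.45Fe0.55)5Ca2Si8O22(OH)2: 2.25×24.305 + 2.75×55.845 + 2×40.078 + 8×28.085 + 24×15.999 + 2×1.008 = 899.088 g/mol.
Mass of Fe per formula unit: 2.75 × 55.845 = 153.574 g.
Weight fraction Fe = 153.574 / 899.088 = 0.1708.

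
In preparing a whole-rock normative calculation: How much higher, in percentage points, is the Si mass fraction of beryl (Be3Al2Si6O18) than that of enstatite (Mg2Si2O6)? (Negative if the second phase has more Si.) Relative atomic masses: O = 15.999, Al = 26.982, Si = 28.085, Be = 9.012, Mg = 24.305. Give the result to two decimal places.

3.37 percentage points

Si in Be3Al2Si6O18: molar mass 537.492 g/mol; 6×28.085 = 168.510 g → 31.35 wt%.
Si in Mg2Si2O6: molar mass 200.774 g/mol; 2×28.085 = 56.170 g → 27.98 wt%.
Difference = 31.35 − 27.98 = 3.37 percentage points.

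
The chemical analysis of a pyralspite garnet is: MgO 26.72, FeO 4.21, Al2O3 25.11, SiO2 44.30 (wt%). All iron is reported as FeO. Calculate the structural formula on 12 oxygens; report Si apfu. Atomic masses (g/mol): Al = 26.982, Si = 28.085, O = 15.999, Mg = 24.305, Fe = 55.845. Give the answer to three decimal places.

MgO (M=40.304): mol = 0.66296; Mg = 0.66296, O = 0.66296.
FeO (M=71.844): mol = 0.05860; Fe = 0.05860, O = 0.05860.
Al2O3 (M=101.961): mol = 0.24627; Al = 0.49254, O = 0.73881.
SiO2 (M=60.083): mol = 0.73731; Si = 0.73731, O = 1.47462.
ΣO = 2.93499; factor = 12/ΣO = 4.08860.
Si apfu = 0.73731 × 4.08860 = 3.015.

3.015 Si apfu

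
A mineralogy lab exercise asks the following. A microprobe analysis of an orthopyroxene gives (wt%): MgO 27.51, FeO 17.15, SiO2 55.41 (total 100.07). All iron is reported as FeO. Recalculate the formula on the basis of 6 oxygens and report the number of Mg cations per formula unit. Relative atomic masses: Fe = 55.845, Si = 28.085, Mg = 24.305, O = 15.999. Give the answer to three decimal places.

MgO (M=40.304): mol = 0.68256; Mg = 0.68256, O = 0.68256.
FeO (M=71.844): mol = 0.23871; Fe = 0.23871, O = 0.23871.
SiO2 (M=60.083): mol = 0.92222; Si = 0.92222, O = 1.84444.
ΣO = 2.76571; factor = 6/ΣO = 2.16942.
Mg apfu = 0.68256 × 2.16942 = 1.481.

1.481 Mg apfu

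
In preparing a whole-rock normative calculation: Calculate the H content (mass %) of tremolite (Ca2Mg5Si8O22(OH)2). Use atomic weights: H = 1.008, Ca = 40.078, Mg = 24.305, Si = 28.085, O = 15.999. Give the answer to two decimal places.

Formula mass = 2*40.078 + 5*24.305 + 8*28.085 + 24*15.999 + 2*1.008 = 812.353 g/mol, of which 2.016 g is H.
So H makes up 2.016/812.353 = 0.0025 of the mass, i.e. 0.25%.

0.25 mass %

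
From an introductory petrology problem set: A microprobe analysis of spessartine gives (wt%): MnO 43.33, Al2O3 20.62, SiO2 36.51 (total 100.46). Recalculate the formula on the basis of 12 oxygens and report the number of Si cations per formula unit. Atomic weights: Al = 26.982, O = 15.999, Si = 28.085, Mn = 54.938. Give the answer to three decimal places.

2.997 Si apfu

43.33 wt% MnO ÷ 70.937 g/mol = 0.61082 mol, giving 0.61082 Mn and 0.61082 O.
20.62 wt% Al2O3 ÷ 101.961 g/mol = 0.20223 mol, giving 0.40446 Al and 0.60669 O.
36.51 wt% SiO2 ÷ 60.083 g/mol = 0.60766 mol, giving 0.60766 Si and 1.21532 O.
Oxygen sums to 2.43283; scaling by 12/2.43283 = 4.93253 puts the formula on 12 O.
Si: 0.60766 × 4.93253 = 2.997 atoms per formula unit.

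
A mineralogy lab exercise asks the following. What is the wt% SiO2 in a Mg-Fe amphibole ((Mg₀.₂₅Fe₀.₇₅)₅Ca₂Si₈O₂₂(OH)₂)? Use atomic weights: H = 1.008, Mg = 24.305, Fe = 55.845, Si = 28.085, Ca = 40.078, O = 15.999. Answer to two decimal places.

Formula mass = 930.628 g/mol.
8 Si → 8.0000 mol SiO2 per formula unit; M(SiO2) = 60.083, so SiO2 mass = 480.664 g.
480.664/930.628 × 100 = 51.65 wt%.

51.65 wt%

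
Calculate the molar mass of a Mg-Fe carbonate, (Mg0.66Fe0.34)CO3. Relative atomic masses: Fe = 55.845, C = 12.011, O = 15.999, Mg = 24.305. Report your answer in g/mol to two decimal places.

95.04 g/mol

The formula mass is the sum 0.66*24.305 + 0.34*55.845 + 1*12.011 + 3*15.999.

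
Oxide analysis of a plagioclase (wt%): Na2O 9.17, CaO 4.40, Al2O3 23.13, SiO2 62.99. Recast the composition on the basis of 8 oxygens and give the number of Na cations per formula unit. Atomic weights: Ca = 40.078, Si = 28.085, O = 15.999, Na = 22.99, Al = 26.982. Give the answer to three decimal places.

9.17 wt% Na2O ÷ 61.979 g/mol = 0.14795 mol, giving 0.29590 Na and 0.14795 O.
4.40 wt% CaO ÷ 56.077 g/mol = 0.07846 mol, giving 0.07846 Ca and 0.07846 O.
23.13 wt% Al2O3 ÷ 101.961 g/mol = 0.22685 mol, giving 0.45370 Al and 0.68055 O.
62.99 wt% SiO2 ÷ 60.083 g/mol = 1.04838 mol, giving 1.04838 Si and 2.09676 O.
Oxygen sums to 3.00372; scaling by 8/3.00372 = 2.66336 puts the formula on 8 O.
Na: 0.29590 × 2.66336 = 0.788 atoms per formula unit.

0.788 Na apfu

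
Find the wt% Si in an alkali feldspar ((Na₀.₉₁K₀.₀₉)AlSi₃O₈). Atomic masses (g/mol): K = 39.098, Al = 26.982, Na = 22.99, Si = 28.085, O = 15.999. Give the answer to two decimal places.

31.95 mass %

M((Na₀.₉₁K₀.₀₉)AlSi₃O₈) = 263.669 g/mol.
Si contributes 3 × 28.085 = 84.255 g per mole.
84.255/263.669 = 0.3195 → 31.95%.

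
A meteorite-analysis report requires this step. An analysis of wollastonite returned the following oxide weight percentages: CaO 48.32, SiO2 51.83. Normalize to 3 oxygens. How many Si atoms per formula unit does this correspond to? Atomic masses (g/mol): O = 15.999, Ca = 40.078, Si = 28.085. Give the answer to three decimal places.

CaO: 48.32/56.077 = 0.86167 mol → 0.86167 mol Ca, 0.86167 mol O.
SiO2: 51.83/60.083 = 0.86264 mol → 0.86264 mol Si, 1.72528 mol O.
Total oxygen = 2.58695 mol. Normalization factor = 3/2.58695 = 1.15967.
Si per 3 O = 0.86264 × 1.15967 = 1.000.

1.000 Si apfu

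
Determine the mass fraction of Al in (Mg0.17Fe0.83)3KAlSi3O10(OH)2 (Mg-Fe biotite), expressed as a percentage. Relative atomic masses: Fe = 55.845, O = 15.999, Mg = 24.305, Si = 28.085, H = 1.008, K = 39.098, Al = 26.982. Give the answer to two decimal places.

5.44 wt%

Molar mass of (Mg0.17Fe0.83)3KAlSi3O10(OH)2: 0.51*24.305 + 2.49*55.845 + 1*39.098 + 1*26.982 + 3*28.085 + 12*15.999 + 2*1.008 = 495.789 g/mol.
Mass of Al per formula unit: 1 × 26.982 = 26.982 g.
Weight fraction Al = 26.982 / 495.789 = 0.0544.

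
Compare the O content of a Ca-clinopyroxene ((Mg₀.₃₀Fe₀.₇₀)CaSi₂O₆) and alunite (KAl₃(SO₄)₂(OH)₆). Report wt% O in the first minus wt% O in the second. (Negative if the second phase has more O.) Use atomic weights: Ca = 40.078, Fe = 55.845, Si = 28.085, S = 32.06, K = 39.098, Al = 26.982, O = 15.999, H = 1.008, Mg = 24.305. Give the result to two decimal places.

-13.85 percentage points

O in (Mg₀.₃₀Fe₀.₇₀)CaSi₂O₆: molar mass 238.625 g/mol; 6×15.999 = 95.994 g → 40.23 wt%.
O in KAl₃(SO₄)₂(OH)₆: molar mass 414.198 g/mol; 14×15.999 = 223.986 g → 54.08 wt%.
Difference = 40.23 − 54.08 = -13.85 percentage points.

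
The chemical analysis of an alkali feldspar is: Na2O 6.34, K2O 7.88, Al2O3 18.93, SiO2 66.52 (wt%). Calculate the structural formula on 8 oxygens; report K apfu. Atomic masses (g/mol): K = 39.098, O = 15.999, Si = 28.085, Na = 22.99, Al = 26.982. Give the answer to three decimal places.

0.453 K apfu

Na2O (M=61.979): mol = 0.10229; Na = 0.20458, O = 0.10229.
K2O (M=94.195): mol = 0.08366; K = 0.16732, O = 0.08366.
Al2O3 (M=101.961): mol = 0.18566; Al = 0.37132, O = 0.55698.
SiO2 (M=60.083): mol = 1.10714; Si = 1.10714, O = 2.21428.
ΣO = 2.95721; factor = 8/ΣO = 2.70525.
K apfu = 0.16732 × 2.70525 = 0.453.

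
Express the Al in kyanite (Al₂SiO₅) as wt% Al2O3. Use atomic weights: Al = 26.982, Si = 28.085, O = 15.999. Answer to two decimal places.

62.92 wt%

M(Al₂SiO₅) = 162.044 g/mol; M(Al2O3) = 101.961 g/mol.
Moles Al2O3 per formula unit = 2 Al ÷ 2 = 1.0000.
Al2O3 fraction = (1.0000 × 101.961) / 162.044 = 101.961/162.044 = 0.6292.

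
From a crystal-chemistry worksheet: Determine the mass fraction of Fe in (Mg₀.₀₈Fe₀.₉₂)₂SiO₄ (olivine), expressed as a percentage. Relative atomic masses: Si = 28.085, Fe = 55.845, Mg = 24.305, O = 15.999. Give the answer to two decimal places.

51.71 wt%

Molar mass of (Mg₀.₀₈Fe₀.₉₂)₂SiO₄: 0.16*24.305 + 1.84*55.845 + 1*28.085 + 4*15.999 = 198.725 g/mol.
Mass of Fe per formula unit: 1.84 × 55.845 = 102.755 g.
Weight fraction Fe = 102.755 / 198.725 = 0.5171.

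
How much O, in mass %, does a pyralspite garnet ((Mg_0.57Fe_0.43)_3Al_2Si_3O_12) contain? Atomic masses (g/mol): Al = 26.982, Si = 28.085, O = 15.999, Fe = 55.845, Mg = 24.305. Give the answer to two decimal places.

43.26 mass %

M((Mg_0.57Fe_0.43)_3Al_2Si_3O_12) = 443.809 g/mol.
O contributes 12 × 15.999 = 191.988 g per mole.
191.988/443.809 = 0.4326 → 43.26%.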